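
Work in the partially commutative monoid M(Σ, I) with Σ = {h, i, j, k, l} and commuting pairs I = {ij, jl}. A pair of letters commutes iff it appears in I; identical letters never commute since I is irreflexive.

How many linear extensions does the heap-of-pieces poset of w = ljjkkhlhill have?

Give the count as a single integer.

3

piece 0:l — minimal
piece 1:j — minimal
piece 2:j rests on {1:j}
piece 3:k rests on {0:l, 2:j}
piece 4:k rests on {3:k}
piece 5:h rests on {4:k}
piece 6:l rests on {5:h}
piece 7:h rests on {6:l}
piece 8:i rests on {7:h}
piece 9:l rests on {8:i}
piece 10:l rests on {9:l}
minimal pieces: {0:l, 1:j}
ways to finish when only these pieces remain (= sum over removing one remaining piece with nothing left below it):
  1 left: {10}→1
  2 left: {9,10}→1
  3 left: {8,9,10}→1
  4 left: {7,8,9,10}→1
  5 left: {6,7,8,9,10}→1
  6 left: {5,6,7,8,9,10}→1
  7 left: {4,5,6,7,8,9,10}→1
  8 left: {3,4,5,6,7,8,9,10}→1
  9 left: {0,3,4,5,6,7,8,9,10}→1  {2,3,4,5,6,7,8,9,10}→1
  placing 0:l first → 1 extensions
  placing 1:j first → 2 extensions
total linear extensions = 3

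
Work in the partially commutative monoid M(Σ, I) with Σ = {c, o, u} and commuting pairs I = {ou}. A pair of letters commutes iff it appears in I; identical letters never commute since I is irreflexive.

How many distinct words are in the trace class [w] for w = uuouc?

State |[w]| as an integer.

4

0(u) covers ∅
1(u) covers 0:u
2(o) covers ∅
3(u) covers 1:u
4(c) covers 2:o, 3:u
floor of heap: 0:u, 2:o
completions by unplaced set U, small U first (add the entries for U minus each lowest piece of U):
  |U|=1: {4}:1
  |U|=2: {2,4}:1  {3,4}:1
  |U|=3: {1,3,4}:1  {2,3,4}:2
  start at 0(u): 3
  start at 2(o): 1
sum over floor = 4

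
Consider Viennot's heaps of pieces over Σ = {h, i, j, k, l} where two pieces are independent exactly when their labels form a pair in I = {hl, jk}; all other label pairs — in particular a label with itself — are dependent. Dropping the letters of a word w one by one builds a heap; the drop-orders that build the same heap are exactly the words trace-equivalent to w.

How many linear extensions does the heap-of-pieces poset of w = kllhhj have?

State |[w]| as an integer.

6

#0=k has no predecessor
#1=l depends on [0:k]
#2=l depends on [1:l]
#3=h depends on [0:k]
#4=h depends on [3:h]
#5=j depends on [2:l, 4:h]
sources: [0:k]
N(rest) = Σ N(rest − s) over sources s of rest; N(one piece) = 1:
  size 1 → [5]=1
  size 2 → [2,5]=1  [4,5]=1
  size 3 → [1,2,5]=1  [2,4,5]=2  [3,4,5]=1
  size 4 → [1,2,4,5]=3  [2,3,4,5]=3
  first=0(k) contributes 6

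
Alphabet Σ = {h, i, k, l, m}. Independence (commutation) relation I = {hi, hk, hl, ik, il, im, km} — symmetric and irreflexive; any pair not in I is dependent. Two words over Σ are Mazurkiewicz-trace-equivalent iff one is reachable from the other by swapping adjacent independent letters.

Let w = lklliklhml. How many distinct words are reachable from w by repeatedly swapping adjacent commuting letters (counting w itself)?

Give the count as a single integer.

70

#0=l has no predecessor
#1=k depends on [0:l]
#2=l depends on [1:k]
#3=l depends on [2:l]
#4=i has no predecessor
#5=k depends on [3:l]
#6=l depends on [5:k]
#7=h has no predecessor
#8=m depends on [6:l, 7:h]
#9=l depends on [8:m]
sources: [0:l, 4:i, 7:h]
N(rest) = Σ N(rest − s) over sources s of rest; N(one piece) = 1:
  size 1 → [4]=1  [9]=1
  size 2 → [4,9]=2  [8,9]=1
  size 3 → [4,8,9]=3  [6,8,9]=1  [7,8,9]=1
  size 4 → [4,6,8,9]=4  [4,7,8,9]=4  [5,6,8,9]=1  [6,7,8,9]=2
  size 5 → [3,5,6,8,9]=1  [4,5,6,8,9]=5  [4,6,7,8,9]=10  [5,6,7,8,9]=3
  size 6 → [2,3,5,6,8,9]=1  [3,4,5,6,8,9]=6  [3,5,6,7,8,9]=4  [4,5,6,7,8,9]=18
  size 7 → [1,2,3,5,6,8,9]=1  [2,3,4,5,6,8,9]=7  [2,3,5,6,7,8,9]=5  [3,4,5,6,7,8,9]=28
  size 8 → [0,1,2,3,5,6,8,9]=1  [1,2,3,4,5,6,8,9]=8  [1,2,3,5,6,7,8,9]=6  [2,3,4,5,6,7,8,9]=40
  first=0(l) contributes 54
  first=4(i) contributes 7
  first=7(h) contributes 9
|[w]| = 70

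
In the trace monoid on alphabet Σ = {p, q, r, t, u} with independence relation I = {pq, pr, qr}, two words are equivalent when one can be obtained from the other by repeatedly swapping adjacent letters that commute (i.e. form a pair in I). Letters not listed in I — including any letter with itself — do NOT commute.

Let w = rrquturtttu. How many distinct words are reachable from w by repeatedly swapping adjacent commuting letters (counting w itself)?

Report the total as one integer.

drop 0:r onto floor
drop 1:r onto {0:r}
drop 2:q onto floor
drop 3:u onto {1:r, 2:q}
drop 4:t onto {3:u}
drop 5:u onto {4:t}
drop 6:r onto {5:u}
drop 7:t onto {6:r}
drop 8:t onto {7:t}
drop 9:t onto {8:t}
drop 10:u onto {9:t}
ground layer = {0:r, 2:q}
drop-orders for the pieces not yet dropped (sum over which currently-grounded one goes next):
  1 to go: {10} 1
  2 to go: {9,10} 1
  3 to go: {8,9,10} 1
  4 to go: {7,8,9,10} 1
  5 to go: {6,7,8,9,10} 1
  6 to go: {5,6,7,8,9,10} 1
  7 to go: {4,5,6,7,8,9,10} 1
  8 to go: {3,4,5,6,7,8,9,10} 1
  9 to go: {1,3,4,5,6,7,8,9,10} 1  {2,3,4,5,6,7,8,9,10} 1
  if 0:r drops first: 2 orders
  if 2:q drops first: 1 orders
heap linearizations: 3

3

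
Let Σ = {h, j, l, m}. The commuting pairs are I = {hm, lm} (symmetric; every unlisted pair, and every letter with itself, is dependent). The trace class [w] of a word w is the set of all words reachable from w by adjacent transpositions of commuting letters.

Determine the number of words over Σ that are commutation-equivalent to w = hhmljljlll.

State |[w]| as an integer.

0(h) covers ∅
1(h) covers 0:h
2(m) covers ∅
3(l) covers 1:h
4(j) covers 2:m, 3:l
5(l) covers 4:j
6(j) covers 5:l
7(l) covers 6:j
8(l) covers 7:l
9(l) covers 8:l
floor of heap: 0:h, 2:m
completions by unplaced set U, small U first (add the entries for U minus each lowest piece of U):
  |U|=1: {9}:1
  |U|=2: {8,9}:1
  |U|=3: {7,8,9}:1
  |U|=4: {6,7,8,9}:1
  |U|=5: {5,6,7,8,9}:1
  |U|=6: {4,5,6,7,8,9}:1
  |U|=7: {2,4,5,6,7,8,9}:1  {3,4,5,6,7,8,9}:1
  |U|=8: {1,3,4,5,6,7,8,9}:1  {2,3,4,5,6,7,8,9}:2
  start at 0(h): 3
  start at 2(m): 1
sum over floor = 4

4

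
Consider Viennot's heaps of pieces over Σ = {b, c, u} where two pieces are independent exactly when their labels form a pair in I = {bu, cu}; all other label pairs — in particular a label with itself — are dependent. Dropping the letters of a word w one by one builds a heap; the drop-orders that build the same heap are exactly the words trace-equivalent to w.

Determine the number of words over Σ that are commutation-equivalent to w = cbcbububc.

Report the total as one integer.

36

#0=c has no predecessor
#1=b depends on [0:c]
#2=c depends on [1:b]
#3=b depends on [2:c]
#4=u has no predecessor
#5=b depends on [3:b]
#6=u depends on [4:u]
#7=b depends on [5:b]
#8=c depends on [7:b]
sources: [0:c, 4:u]
N(rest) = Σ N(rest − s) over sources s of rest; N(one piece) = 1:
  size 1 → [6]=1  [8]=1
  size 2 → [4,6]=1  [6,8]=2  [7,8]=1
  size 3 → [4,6,8]=3  [5,7,8]=1  [6,7,8]=3
  size 4 → [3,5,7,8]=1  [4,6,7,8]=6  [5,6,7,8]=4
  size 5 → [2,3,5,7,8]=1  [3,5,6,7,8]=5  [4,5,6,7,8]=10
  size 6 → [1,2,3,5,7,8]=1  [2,3,5,6,7,8]=6  [3,4,5,6,7,8]=15
  size 7 → [0,1,2,3,5,7,8]=1  [1,2,3,5,6,7,8]=7  [2,3,4,5,6,7,8]=21
  first=0(c) contributes 28
  first=4(u) contributes 8
|[w]| = 36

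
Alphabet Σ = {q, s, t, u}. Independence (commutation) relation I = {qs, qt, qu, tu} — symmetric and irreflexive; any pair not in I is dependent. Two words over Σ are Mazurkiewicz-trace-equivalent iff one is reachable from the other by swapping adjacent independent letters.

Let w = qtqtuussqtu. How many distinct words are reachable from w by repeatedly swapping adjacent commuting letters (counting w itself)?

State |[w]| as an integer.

#0=q has no predecessor
#1=t has no predecessor
#2=q depends on [0:q]
#3=t depends on [1:t]
#4=u has no predecessor
#5=u depends on [4:u]
#6=s depends on [3:t, 5:u]
#7=s depends on [6:s]
#8=q depends on [2:q]
#9=t depends on [7:s]
#10=u depends on [7:s]
sources: [0:q, 1:t, 4:u]
N(rest) = Σ N(rest − s) over sources s of rest; N(one piece) = 1:
  size 1 → [8]=1  [9]=1  [10]=1
  size 2 → [2,8]=1  [8,9]=2  [8,10]=2  [9,10]=2
  size 3 → [0,2,8]=1  [2,8,9]=3  [2,8,10]=3  [7,9,10]=2  [8,9,10]=6
  size 4 → [0,2,8,9]=4  [0,2,8,10]=4  [2,8,9,10]=12  [6,7,9,10]=2  [7,8,9,10]=8
  size 5 → [0,2,8,9,10]=20  [2,7,8,9,10]=20  [3,6,7,9,10]=2  [5,6,7,9,10]=2  [6,7,8,9,10]=10
  size 6 → [0,2,7,8,9,10]=40  [1,3,6,7,9,10]=2  [2,6,7,8,9,10]=30  [3,5,6,7,9,10]=4  [3,6,7,8,9,10]=12  [4,5,6,7,9,10]=2  [5,6,7,8,9,10]=12
  size 7 → [0,2,6,7,8,9,10]=70  [1,3,5,6,7,9,10]=6  [1,3,6,7,8,9,10]=14  [2,3,6,7,8,9,10]=42  [2,5,6,7,8,9,10]=42  [3,4,5,6,7,9,10]=6  [3,5,6,7,8,9,10]=28  [4,5,6,7,8,9,10]=14
  size 8 → [0,2,3,6,7,8,9,10]=112  [0,2,5,6,7,8,9,10]=112  [1,2,3,6,7,8,9,10]=56  [1,3,4,5,6,7,9,10]=12  [1,3,5,6,7,8,9,10]=48  [2,3,5,6,7,8,9,10]=112  [2,4,5,6,7,8,9,10]=56  [3,4,5,6,7,8,9,10]=48
  size 9 → [0,1,2,3,6,7,8,9,10]=168  [0,2,3,5,6,7,8,9,10]=336  [0,2,4,5,6,7,8,9,10]=168  [1,2,3,5,6,7,8,9,10]=216  [1,3,4,5,6,7,8,9,10]=108  [2,3,4,5,6,7,8,9,10]=216
  first=0(q) contributes 540
  first=1(t) contributes 720
  first=4(u) contributes 720
|[w]| = 1980

1980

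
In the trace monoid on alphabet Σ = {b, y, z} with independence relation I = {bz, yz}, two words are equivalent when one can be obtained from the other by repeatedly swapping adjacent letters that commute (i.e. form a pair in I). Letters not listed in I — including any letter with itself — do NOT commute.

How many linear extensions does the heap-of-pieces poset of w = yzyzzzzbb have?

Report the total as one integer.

126

drop 0:y onto floor
drop 1:z onto floor
drop 2:y onto {0:y}
drop 3:z onto {1:z}
drop 4:z onto {3:z}
drop 5:z onto {4:z}
drop 6:z onto {5:z}
drop 7:b onto {2:y}
drop 8:b onto {7:b}
ground layer = {0:y, 1:z}
drop-orders for the pieces not yet dropped (sum over which currently-grounded one goes next):
  1 to go: {6} 1  {8} 1
  2 to go: {5,6} 1  {6,8} 2  {7,8} 1
  3 to go: {2,7,8} 1  {4,5,6} 1  {5,6,8} 3  {6,7,8} 3
  4 to go: {0,2,7,8} 1  {2,6,7,8} 4  {3,4,5,6} 1  {4,5,6,8} 4  {5,6,7,8} 6
  5 to go: {0,2,6,7,8} 5  {1,3,4,5,6} 1  {2,5,6,7,8} 10  {3,4,5,6,8} 5  {4,5,6,7,8} 10
  6 to go: {0,2,5,6,7,8} 15  {1,3,4,5,6,8} 6  {2,4,5,6,7,8} 20  {3,4,5,6,7,8} 15
  7 to go: {0,2,4,5,6,7,8} 35  {1,3,4,5,6,7,8} 21  {2,3,4,5,6,7,8} 35
  if 0:y drops first: 56 orders
  if 1:z drops first: 70 orders
heap linearizations: 126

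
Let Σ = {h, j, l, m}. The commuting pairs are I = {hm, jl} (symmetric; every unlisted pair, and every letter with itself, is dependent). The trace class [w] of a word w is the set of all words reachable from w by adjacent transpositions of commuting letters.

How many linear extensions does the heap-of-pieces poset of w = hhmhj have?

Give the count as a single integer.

drop 0:h onto floor
drop 1:h onto {0:h}
drop 2:m onto floor
drop 3:h onto {1:h}
drop 4:j onto {2:m, 3:h}
ground layer = {0:h, 2:m}
drop-orders for the pieces not yet dropped (sum over which currently-grounded one goes next):
  1 to go: {4} 1
  2 to go: {2,4} 1  {3,4} 1
  3 to go: {1,3,4} 1  {2,3,4} 2
  if 0:h drops first: 3 orders
  if 2:m drops first: 1 orders
heap linearizations: 4

4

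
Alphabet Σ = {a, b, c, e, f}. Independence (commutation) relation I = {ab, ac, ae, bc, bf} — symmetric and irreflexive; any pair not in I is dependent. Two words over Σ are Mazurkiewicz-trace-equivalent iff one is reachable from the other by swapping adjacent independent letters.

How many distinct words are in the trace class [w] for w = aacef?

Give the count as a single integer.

6

drop 0:a onto floor
drop 1:a onto {0:a}
drop 2:c onto floor
drop 3:e onto {2:c}
drop 4:f onto {1:a, 3:e}
ground layer = {0:a, 2:c}
drop-orders for the pieces not yet dropped (sum over which currently-grounded one goes next):
  1 to go: {4} 1
  2 to go: {1,4} 1  {3,4} 1
  3 to go: {0,1,4} 1  {1,3,4} 2  {2,3,4} 1
  if 0:a drops first: 3 orders
  if 2:c drops first: 3 orders
heap linearizations: 6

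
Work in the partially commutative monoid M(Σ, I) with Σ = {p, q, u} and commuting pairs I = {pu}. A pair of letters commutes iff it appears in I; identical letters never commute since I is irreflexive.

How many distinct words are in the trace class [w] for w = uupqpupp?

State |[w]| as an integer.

12

0(u) covers ∅
1(u) covers 0:u
2(p) covers ∅
3(q) covers 1:u, 2:p
4(p) covers 3:q
5(u) covers 3:q
6(p) covers 4:p
7(p) covers 6:p
floor of heap: 0:u, 2:p
completions by unplaced set U, small U first (add the entries for U minus each lowest piece of U):
  |U|=1: {5}:1  {7}:1
  |U|=2: {5,7}:2  {6,7}:1
  |U|=3: {4,6,7}:1  {5,6,7}:3
  |U|=4: {4,5,6,7}:4
  |U|=5: {3,4,5,6,7}:4
  |U|=6: {1,3,4,5,6,7}:4  {2,3,4,5,6,7}:4
  start at 0(u): 8
  start at 2(p): 4
sum over floor = 12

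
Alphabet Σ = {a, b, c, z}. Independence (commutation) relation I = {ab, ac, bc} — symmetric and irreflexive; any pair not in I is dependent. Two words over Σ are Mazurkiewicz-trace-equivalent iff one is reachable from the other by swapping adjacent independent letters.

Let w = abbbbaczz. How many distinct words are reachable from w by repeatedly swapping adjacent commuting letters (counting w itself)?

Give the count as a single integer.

105

0(a) covers ∅
1(b) covers ∅
2(b) covers 1:b
3(b) covers 2:b
4(b) covers 3:b
5(a) covers 0:a
6(c) covers ∅
7(z) covers 4:b, 5:a, 6:c
8(z) covers 7:z
floor of heap: 0:a, 1:b, 6:c
completions by unplaced set U, small U first (add the entries for U minus each lowest piece of U):
  |U|=1: {8}:1
  |U|=2: {7,8}:1
  |U|=3: {4,7,8}:1  {5,7,8}:1  {6,7,8}:1
  |U|=4: {0,5,7,8}:1  {3,4,7,8}:1  {4,5,7,8}:2  {4,6,7,8}:2  {5,6,7,8}:2
  |U|=5: {0,4,5,7,8}:3  {0,5,6,7,8}:3  {2,3,4,7,8}:1  {3,4,5,7,8}:3  {3,4,6,7,8}:3  {4,5,6,7,8}:6
  |U|=6: {0,3,4,5,7,8}:6  {0,4,5,6,7,8}:12  {1,2,3,4,7,8}:1  {2,3,4,5,7,8}:4  {2,3,4,6,7,8}:4  {3,4,5,6,7,8}:12
  |U|=7: {0,2,3,4,5,7,8}:10  {0,3,4,5,6,7,8}:30  {1,2,3,4,5,7,8}:5  {1,2,3,4,6,7,8}:5  {2,3,4,5,6,7,8}:20
  start at 0(a): 30
  start at 1(b): 60
  start at 6(c): 15
sum over floor = 105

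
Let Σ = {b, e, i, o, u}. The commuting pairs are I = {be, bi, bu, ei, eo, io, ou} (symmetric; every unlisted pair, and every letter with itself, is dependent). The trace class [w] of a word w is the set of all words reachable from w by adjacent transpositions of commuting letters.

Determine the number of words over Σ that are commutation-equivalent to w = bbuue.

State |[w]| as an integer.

10

drop 0:b onto floor
drop 1:b onto {0:b}
drop 2:u onto floor
drop 3:u onto {2:u}
drop 4:e onto {3:u}
ground layer = {0:b, 2:u}
drop-orders for the pieces not yet dropped (sum over which currently-grounded one goes next):
  1 to go: {1} 1  {4} 1
  2 to go: {0,1} 1  {1,4} 2  {3,4} 1
  3 to go: {0,1,4} 3  {1,3,4} 3  {2,3,4} 1
  if 0:b drops first: 4 orders
  if 2:u drops first: 6 orders
heap linearizations: 10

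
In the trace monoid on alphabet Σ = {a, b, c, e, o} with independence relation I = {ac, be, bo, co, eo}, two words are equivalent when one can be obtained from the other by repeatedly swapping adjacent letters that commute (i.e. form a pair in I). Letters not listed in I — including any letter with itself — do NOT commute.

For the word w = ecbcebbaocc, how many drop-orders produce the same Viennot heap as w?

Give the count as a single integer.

0(e) covers ∅
1(c) covers 0:e
2(b) covers 1:c
3(c) covers 2:b
4(e) covers 3:c
5(b) covers 3:c
6(b) covers 5:b
7(a) covers 4:e, 6:b
8(o) covers 7:a
9(c) covers 4:e, 6:b
10(c) covers 9:c
floor of heap: 0:e
completions by unplaced set U, small U first (add the entries for U minus each lowest piece of U):
  |U|=1: {8}:1  {10}:1
  |U|=2: {7,8}:1  {8,10}:2  {9,10}:1
  |U|=3: {7,8,10}:3  {8,9,10}:3
  |U|=4: {7,8,9,10}:6
  |U|=5: {4,7,8,9,10}:6  {6,7,8,9,10}:6
  |U|=6: {4,6,7,8,9,10}:12  {5,6,7,8,9,10}:6
  |U|=7: {4,5,6,7,8,9,10}:18
  |U|=8: {3,4,5,6,7,8,9,10}:18
  |U|=9: {2,3,4,5,6,7,8,9,10}:18
  start at 0(e): 18

18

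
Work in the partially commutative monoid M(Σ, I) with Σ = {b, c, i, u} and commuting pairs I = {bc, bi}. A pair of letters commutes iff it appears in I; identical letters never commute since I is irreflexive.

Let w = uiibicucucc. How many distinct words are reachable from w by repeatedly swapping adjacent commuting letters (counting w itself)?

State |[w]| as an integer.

5

piece 0:u — minimal
piece 1:i rests on {0:u}
piece 2:i rests on {1:i}
piece 3:b rests on {0:u}
piece 4:i rests on {2:i}
piece 5:c rests on {4:i}
piece 6:u rests on {3:b, 5:c}
piece 7:c rests on {6:u}
piece 8:u rests on {7:c}
piece 9:c rests on {8:u}
piece 10:c rests on {9:c}
minimal pieces: {0:u}
ways to finish when only these pieces remain (= sum over removing one remaining piece with nothing left below it):
  1 left: {10}→1
  2 left: {9,10}→1
  3 left: {8,9,10}→1
  4 left: {7,8,9,10}→1
  5 left: {6,7,8,9,10}→1
  6 left: {3,6,7,8,9,10}→1  {5,6,7,8,9,10}→1
  7 left: {3,5,6,7,8,9,10}→2  {4,5,6,7,8,9,10}→1
  8 left: {2,4,5,6,7,8,9,10}→1  {3,4,5,6,7,8,9,10}→3
  9 left: {1,2,4,5,6,7,8,9,10}→1  {2,3,4,5,6,7,8,9,10}→4
  placing 0:u first → 5 extensions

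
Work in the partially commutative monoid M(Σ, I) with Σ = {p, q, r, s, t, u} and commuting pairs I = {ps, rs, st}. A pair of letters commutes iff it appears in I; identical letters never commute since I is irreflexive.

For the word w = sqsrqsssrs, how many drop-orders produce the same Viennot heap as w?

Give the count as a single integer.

piece 0:s — minimal
piece 1:q rests on {0:s}
piece 2:s rests on {1:q}
piece 3:r rests on {1:q}
piece 4:q rests on {2:s, 3:r}
piece 5:s rests on {4:q}
piece 6:s rests on {5:s}
piece 7:s rests on {6:s}
piece 8:r rests on {4:q}
piece 9:s rests on {7:s}
minimal pieces: {0:s}
ways to finish when only these pieces remain (= sum over removing one remaining piece with nothing left below it):
  1 left: {8}→1  {9}→1
  2 left: {7,9}→1  {8,9}→2
  3 left: {6,7,9}→1  {7,8,9}→3
  4 left: {5,6,7,9}→1  {6,7,8,9}→4
  5 left: {5,6,7,8,9}→5
  6 left: {4,5,6,7,8,9}→5
  7 left: {2,4,5,6,7,8,9}→5  {3,4,5,6,7,8,9}→5
  8 left: {2,3,4,5,6,7,8,9}→10
  placing 0:s first → 10 extensions

10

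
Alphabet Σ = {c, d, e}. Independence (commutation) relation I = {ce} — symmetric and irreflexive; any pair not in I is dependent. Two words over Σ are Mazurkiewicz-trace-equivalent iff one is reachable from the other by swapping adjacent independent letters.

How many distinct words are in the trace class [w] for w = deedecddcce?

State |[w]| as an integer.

0(d) covers ∅
1(e) covers 0:d
2(e) covers 1:e
3(d) covers 2:e
4(e) covers 3:d
5(c) covers 3:d
6(d) covers 4:e, 5:c
7(d) covers 6:d
8(c) covers 7:d
9(c) covers 8:c
10(e) covers 7:d
floor of heap: 0:d
completions by unplaced set U, small U first (add the entries for U minus each lowest piece of U):
  |U|=1: {9}:1  {10}:1
  |U|=2: {8,9}:1  {9,10}:2
  |U|=3: {8,9,10}:3
  |U|=4: {7,8,9,10}:3
  |U|=5: {6,7,8,9,10}:3
  |U|=6: {4,6,7,8,9,10}:3  {5,6,7,8,9,10}:3
  |U|=7: {4,5,6,7,8,9,10}:6
  |U|=8: {3,4,5,6,7,8,9,10}:6
  |U|=9: {2,3,4,5,6,7,8,9,10}:6
  start at 0(d): 6

6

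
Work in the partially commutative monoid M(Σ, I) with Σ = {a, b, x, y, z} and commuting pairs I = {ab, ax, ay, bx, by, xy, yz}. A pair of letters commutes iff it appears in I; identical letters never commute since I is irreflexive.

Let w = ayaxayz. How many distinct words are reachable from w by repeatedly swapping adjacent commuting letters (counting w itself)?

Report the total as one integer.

piece 0:a — minimal
piece 1:y — minimal
piece 2:a rests on {0:a}
piece 3:x — minimal
piece 4:a rests on {2:a}
piece 5:y rests on {1:y}
piece 6:z rests on {3:x, 4:a}
minimal pieces: {0:a, 1:y, 3:x}
ways to finish when only these pieces remain (= sum over removing one remaining piece with nothing left below it):
  1 left: {5}→1  {6}→1
  2 left: {1,5}→1  {3,6}→1  {4,6}→1  {5,6}→2
  3 left: {1,5,6}→3  {2,4,6}→1  {3,4,6}→2  {3,5,6}→3  {4,5,6}→3
  4 left: {0,2,4,6}→1  {1,3,5,6}→6  {1,4,5,6}→6  {2,3,4,6}→3  {2,4,5,6}→4  {3,4,5,6}→8
  5 left: {0,2,3,4,6}→4  {0,2,4,5,6}→5  {1,2,4,5,6}→10  {1,3,4,5,6}→20  {2,3,4,5,6}→15
  placing 0:a first → 45 extensions
  placing 1:y first → 24 extensions
  placing 3:x first → 15 extensions
total linear extensions = 84

84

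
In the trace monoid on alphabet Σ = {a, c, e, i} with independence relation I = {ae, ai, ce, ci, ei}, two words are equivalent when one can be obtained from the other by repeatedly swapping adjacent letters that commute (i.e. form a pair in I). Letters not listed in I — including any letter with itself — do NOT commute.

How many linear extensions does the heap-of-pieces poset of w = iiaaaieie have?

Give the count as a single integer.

#0=i has no predecessor
#1=i depends on [0:i]
#2=a has no predecessor
#3=a depends on [2:a]
#4=a depends on [3:a]
#5=i depends on [1:i]
#6=e has no predecessor
#7=i depends on [5:i]
#8=e depends on [6:e]
sources: [0:i, 2:a, 6:e]
N(rest) = Σ N(rest − s) over sources s of rest; N(one piece) = 1:
  size 1 → [4]=1  [7]=1  [8]=1
  size 2 → [3,4]=1  [4,7]=2  [4,8]=2  [5,7]=1  [6,8]=1  [7,8]=2
  size 3 → [1,5,7]=1  [2,3,4]=1  [3,4,7]=3  [3,4,8]=3  [4,5,7]=3  [4,6,8]=3  [4,7,8]=6  [5,7,8]=3  [6,7,8]=3
  size 4 → [0,1,5,7]=1  [1,4,5,7]=4  [1,5,7,8]=4  [2,3,4,7]=4  [2,3,4,8]=4  [3,4,5,7]=6  [3,4,6,8]=6  [3,4,7,8]=12  [4,5,7,8]=12  [4,6,7,8]=12  [5,6,7,8]=6
  size 5 → [0,1,4,5,7]=5  [0,1,5,7,8]=5  [1,3,4,5,7]=10  [1,4,5,7,8]=20  [1,5,6,7,8]=10  [2,3,4,5,7]=10  [2,3,4,6,8]=10  [2,3,4,7,8]=20  [3,4,5,7,8]=30  [3,4,6,7,8]=30  [4,5,6,7,8]=30
  size 6 → [0,1,3,4,5,7]=15  [0,1,4,5,7,8]=30  [0,1,5,6,7,8]=15  [1,2,3,4,5,7]=20  [1,3,4,5,7,8]=60  [1,4,5,6,7,8]=60  [2,3,4,5,7,8]=60  [2,3,4,6,7,8]=60  [3,4,5,6,7,8]=90
  size 7 → [0,1,2,3,4,5,7]=35  [0,1,3,4,5,7,8]=105  [0,1,4,5,6,7,8]=105  [1,2,3,4,5,7,8]=140  [1,3,4,5,6,7,8]=210  [2,3,4,5,6,7,8]=210
  first=0(i) contributes 560
  first=2(a) contributes 420
  first=6(e) contributes 280
|[w]| = 1260

1260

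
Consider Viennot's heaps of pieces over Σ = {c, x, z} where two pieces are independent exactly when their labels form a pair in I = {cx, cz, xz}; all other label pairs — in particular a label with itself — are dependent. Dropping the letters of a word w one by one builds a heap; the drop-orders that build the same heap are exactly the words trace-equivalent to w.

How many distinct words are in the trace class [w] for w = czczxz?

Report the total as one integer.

0(c) covers ∅
1(z) covers ∅
2(c) covers 0:c
3(z) covers 1:z
4(x) covers ∅
5(z) covers 3:z
floor of heap: 0:c, 1:z, 4:x
completions by unplaced set U, small U first (add the entries for U minus each lowest piece of U):
  |U|=1: {2}:1  {4}:1  {5}:1
  |U|=2: {0,2}:1  {2,4}:2  {2,5}:2  {3,5}:1  {4,5}:2
  |U|=3: {0,2,4}:3  {0,2,5}:3  {1,3,5}:1  {2,3,5}:3  {2,4,5}:6  {3,4,5}:3
  |U|=4: {0,2,3,5}:6  {0,2,4,5}:12  {1,2,3,5}:4  {1,3,4,5}:4  {2,3,4,5}:12
  start at 0(c): 20
  start at 1(z): 30
  start at 4(x): 10
sum over floor = 60

60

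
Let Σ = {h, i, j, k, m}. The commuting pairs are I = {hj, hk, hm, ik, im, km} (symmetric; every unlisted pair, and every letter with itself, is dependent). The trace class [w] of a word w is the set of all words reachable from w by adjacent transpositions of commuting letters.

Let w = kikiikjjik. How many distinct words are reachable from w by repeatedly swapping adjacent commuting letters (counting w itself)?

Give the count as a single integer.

piece 0:k — minimal
piece 1:i — minimal
piece 2:k rests on {0:k}
piece 3:i rests on {1:i}
piece 4:i rests on {3:i}
piece 5:k rests on {2:k}
piece 6:j rests on {4:i, 5:k}
piece 7:j rests on {6:j}
piece 8:i rests on {7:j}
piece 9:k rests on {7:j}
minimal pieces: {0:k, 1:i}
ways to finish when only these pieces remain (= sum over removing one remaining piece with nothing left below it):
  1 left: {8}→1  {9}→1
  2 left: {8,9}→2
  3 left: {7,8,9}→2
  4 left: {6,7,8,9}→2
  5 left: {4,6,7,8,9}→2  {5,6,7,8,9}→2
  6 left: {2,5,6,7,8,9}→2  {3,4,6,7,8,9}→2  {4,5,6,7,8,9}→4
  7 left: {0,2,5,6,7,8,9}→2  {1,3,4,6,7,8,9}→2  {2,4,5,6,7,8,9}→6  {3,4,5,6,7,8,9}→6
  8 left: {0,2,4,5,6,7,8,9}→8  {1,3,4,5,6,7,8,9}→8  {2,3,4,5,6,7,8,9}→12
  placing 0:k first → 20 extensions
  placing 1:i first → 20 extensions
total linear extensions = 40

40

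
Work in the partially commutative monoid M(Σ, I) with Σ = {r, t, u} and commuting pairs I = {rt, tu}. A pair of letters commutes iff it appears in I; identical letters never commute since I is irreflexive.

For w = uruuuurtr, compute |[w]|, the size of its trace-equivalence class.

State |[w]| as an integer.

9

0(u) covers ∅
1(r) covers 0:u
2(u) covers 1:r
3(u) covers 2:u
4(u) covers 3:u
5(u) covers 4:u
6(r) covers 5:u
7(t) covers ∅
8(r) covers 6:r
floor of heap: 0:u, 7:t
completions by unplaced set U, small U first (add the entries for U minus each lowest piece of U):
  |U|=1: {7}:1  {8}:1
  |U|=2: {6,8}:1  {7,8}:2
  |U|=3: {5,6,8}:1  {6,7,8}:3
  |U|=4: {4,5,6,8}:1  {5,6,7,8}:4
  |U|=5: {3,4,5,6,8}:1  {4,5,6,7,8}:5
  |U|=6: {2,3,4,5,6,8}:1  {3,4,5,6,7,8}:6
  |U|=7: {1,2,3,4,5,6,8}:1  {2,3,4,5,6,7,8}:7
  start at 0(u): 8
  start at 7(t): 1
sum over floor = 9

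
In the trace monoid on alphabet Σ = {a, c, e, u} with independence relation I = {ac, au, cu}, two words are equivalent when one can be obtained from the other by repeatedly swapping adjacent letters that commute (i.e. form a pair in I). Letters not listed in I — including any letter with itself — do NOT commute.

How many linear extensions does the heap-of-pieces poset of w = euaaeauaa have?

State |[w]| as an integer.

drop 0:e onto floor
drop 1:u onto {0:e}
drop 2:a onto {0:e}
drop 3:a onto {2:a}
drop 4:e onto {1:u, 3:a}
drop 5:a onto {4:e}
drop 6:u onto {4:e}
drop 7:a onto {5:a}
drop 8:a onto {7:a}
ground layer = {0:e}
drop-orders for the pieces not yet dropped (sum over which currently-grounded one goes next):
  1 to go: {6} 1  {8} 1
  2 to go: {6,8} 2  {7,8} 1
  3 to go: {5,7,8} 1  {6,7,8} 3
  4 to go: {5,6,7,8} 4
  5 to go: {4,5,6,7,8} 4
  6 to go: {1,4,5,6,7,8} 4  {3,4,5,6,7,8} 4
  7 to go: {1,3,4,5,6,7,8} 8  {2,3,4,5,6,7,8} 4
  if 0:e drops first: 12 orders

12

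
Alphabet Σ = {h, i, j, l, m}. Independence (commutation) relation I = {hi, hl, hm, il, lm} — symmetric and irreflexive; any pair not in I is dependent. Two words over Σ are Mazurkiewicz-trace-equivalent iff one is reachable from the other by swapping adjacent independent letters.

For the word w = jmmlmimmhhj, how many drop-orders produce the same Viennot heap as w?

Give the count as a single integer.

#0=j has no predecessor
#1=m depends on [0:j]
#2=m depends on [1:m]
#3=l depends on [0:j]
#4=m depends on [2:m]
#5=i depends on [4:m]
#6=m depends on [5:i]
#7=m depends on [6:m]
#8=h depends on [0:j]
#9=h depends on [8:h]
#10=j depends on [3:l, 7:m, 9:h]
sources: [0:j]
N(rest) = Σ N(rest − s) over sources s of rest; N(one piece) = 1:
  size 1 → [10]=1
  size 2 → [3,10]=1  [7,10]=1  [9,10]=1
  size 3 → [3,7,10]=2  [3,9,10]=2  [6,7,10]=1  [7,9,10]=2  [8,9,10]=1
  size 4 → [3,6,7,10]=3  [3,7,9,10]=6  [3,8,9,10]=3  [5,6,7,10]=1  [6,7,9,10]=3  [7,8,9,10]=3
  size 5 → [3,5,6,7,10]=4  [3,6,7,9,10]=12  [3,7,8,9,10]=12  [4,5,6,7,10]=1  [5,6,7,9,10]=4  [6,7,8,9,10]=6
  size 6 → [2,4,5,6,7,10]=1  [3,4,5,6,7,10]=5  [3,5,6,7,9,10]=20  [3,6,7,8,9,10]=30  [4,5,6,7,9,10]=5  [5,6,7,8,9,10]=10
  size 7 → [1,2,4,5,6,7,10]=1  [2,3,4,5,6,7,10]=6  [2,4,5,6,7,9,10]=6  [3,4,5,6,7,9,10]=30  [3,5,6,7,8,9,10]=60  [4,5,6,7,8,9,10]=15
  size 8 → [1,2,3,4,5,6,7,10]=7  [1,2,4,5,6,7,9,10]=7  [2,3,4,5,6,7,9,10]=42  [2,4,5,6,7,8,9,10]=21  [3,4,5,6,7,8,9,10]=105
  size 9 → [1,2,3,4,5,6,7,9,10]=56  [1,2,4,5,6,7,8,9,10]=28  [2,3,4,5,6,7,8,9,10]=168
  first=0(j) contributes 252

252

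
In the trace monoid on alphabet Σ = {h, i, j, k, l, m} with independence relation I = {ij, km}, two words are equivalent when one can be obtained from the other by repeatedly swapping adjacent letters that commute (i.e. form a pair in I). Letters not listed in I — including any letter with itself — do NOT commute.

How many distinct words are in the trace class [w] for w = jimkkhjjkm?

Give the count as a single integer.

12

0(j) covers ∅
1(i) covers ∅
2(m) covers 0:j, 1:i
3(k) covers 0:j, 1:i
4(k) covers 3:k
5(h) covers 2:m, 4:k
6(j) covers 5:h
7(j) covers 6:j
8(k) covers 7:j
9(m) covers 7:j
floor of heap: 0:j, 1:i
completions by unplaced set U, small U first (add the entries for U minus each lowest piece of U):
  |U|=1: {8}:1  {9}:1
  |U|=2: {8,9}:2
  |U|=3: {7,8,9}:2
  |U|=4: {6,7,8,9}:2
  |U|=5: {5,6,7,8,9}:2
  |U|=6: {2,5,6,7,8,9}:2  {4,5,6,7,8,9}:2
  |U|=7: {2,4,5,6,7,8,9}:4  {3,4,5,6,7,8,9}:2
  |U|=8: {2,3,4,5,6,7,8,9}:6
  start at 0(j): 6
  start at 1(i): 6
sum over floor = 12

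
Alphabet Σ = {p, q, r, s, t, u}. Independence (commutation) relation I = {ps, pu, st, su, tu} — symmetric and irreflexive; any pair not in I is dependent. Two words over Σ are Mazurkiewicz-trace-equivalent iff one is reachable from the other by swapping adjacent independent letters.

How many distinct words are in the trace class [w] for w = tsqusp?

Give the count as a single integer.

piece 0:t — minimal
piece 1:s — minimal
piece 2:q rests on {0:t, 1:s}
piece 3:u rests on {2:q}
piece 4:s rests on {2:q}
piece 5:p rests on {2:q}
minimal pieces: {0:t, 1:s}
ways to finish when only these pieces remain (= sum over removing one remaining piece with nothing left below it):
  1 left: {3}→1  {4}→1  {5}→1
  2 left: {3,4}→2  {3,5}→2  {4,5}→2
  3 left: {3,4,5}→6
  4 left: {2,3,4,5}→6
  placing 0:t first → 6 extensions
  placing 1:s first → 6 extensions
total linear extensions = 12

12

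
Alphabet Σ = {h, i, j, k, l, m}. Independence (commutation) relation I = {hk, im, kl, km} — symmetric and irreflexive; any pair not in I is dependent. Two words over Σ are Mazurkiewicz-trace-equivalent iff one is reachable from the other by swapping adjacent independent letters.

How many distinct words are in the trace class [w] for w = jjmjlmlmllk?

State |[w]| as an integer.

drop 0:j onto floor
drop 1:j onto {0:j}
drop 2:m onto {1:j}
drop 3:j onto {2:m}
drop 4:l onto {3:j}
drop 5:m onto {4:l}
drop 6:l onto {5:m}
drop 7:m onto {6:l}
drop 8:l onto {7:m}
drop 9:l onto {8:l}
drop 10:k onto {3:j}
ground layer = {0:j}
drop-orders for the pieces not yet dropped (sum over which currently-grounded one goes next):
  1 to go: {9} 1  {10} 1
  2 to go: {8,9} 1  {9,10} 2
  3 to go: {7,8,9} 1  {8,9,10} 3
  4 to go: {6,7,8,9} 1  {7,8,9,10} 4
  5 to go: {5,6,7,8,9} 1  {6,7,8,9,10} 5
  6 to go: {4,5,6,7,8,9} 1  {5,6,7,8,9,10} 6
  7 to go: {4,5,6,7,8,9,10} 7
  8 to go: {3,4,5,6,7,8,9,10} 7
  9 to go: {2,3,4,5,6,7,8,9,10} 7
  if 0:j drops first: 7 orders

7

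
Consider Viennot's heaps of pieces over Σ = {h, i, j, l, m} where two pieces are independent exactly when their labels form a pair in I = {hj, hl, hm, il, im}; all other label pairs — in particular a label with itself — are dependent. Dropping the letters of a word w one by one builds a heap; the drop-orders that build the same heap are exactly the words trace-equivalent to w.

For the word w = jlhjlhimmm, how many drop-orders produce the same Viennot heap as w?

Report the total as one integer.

110

piece 0:j — minimal
piece 1:l rests on {0:j}
piece 2:h — minimal
piece 3:j rests on {1:l}
piece 4:l rests on {3:j}
piece 5:h rests on {2:h}
piece 6:i rests on {3:j, 5:h}
piece 7:m rests on {4:l}
piece 8:m rests on {7:m}
piece 9:m rests on {8:m}
minimal pieces: {0:j, 2:h}
ways to finish when only these pieces remain (= sum over removing one remaining piece with nothing left below it):
  1 left: {6}→1  {9}→1
  2 left: {5,6}→1  {6,9}→2  {8,9}→1
  3 left: {2,5,6}→1  {5,6,9}→3  {6,8,9}→3  {7,8,9}→1
  4 left: {2,5,6,9}→4  {4,7,8,9}→1  {5,6,8,9}→6  {6,7,8,9}→4
  5 left: {2,5,6,8,9}→10  {4,6,7,8,9}→5  {5,6,7,8,9}→10
  6 left: {2,5,6,7,8,9}→20  {3,4,6,7,8,9}→5  {4,5,6,7,8,9}→15
  7 left: {1,3,4,6,7,8,9}→5  {2,4,5,6,7,8,9}→35  {3,4,5,6,7,8,9}→20
  8 left: {0,1,3,4,6,7,8,9}→5  {1,3,4,5,6,7,8,9}→25  {2,3,4,5,6,7,8,9}→55
  placing 0:j first → 80 extensions
  placing 2:h first → 30 extensions
total linear extensions = 110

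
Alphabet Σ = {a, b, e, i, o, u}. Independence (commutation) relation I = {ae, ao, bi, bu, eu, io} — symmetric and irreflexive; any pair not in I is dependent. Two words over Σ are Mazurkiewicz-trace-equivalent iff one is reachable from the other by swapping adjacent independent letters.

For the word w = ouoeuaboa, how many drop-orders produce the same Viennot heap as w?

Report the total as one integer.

0(o) covers ∅
1(u) covers 0:o
2(o) covers 1:u
3(e) covers 2:o
4(u) covers 2:o
5(a) covers 4:u
6(b) covers 3:e, 5:a
7(o) covers 6:b
8(a) covers 6:b
floor of heap: 0:o
completions by unplaced set U, small U first (add the entries for U minus each lowest piece of U):
  |U|=1: {7}:1  {8}:1
  |U|=2: {7,8}:2
  |U|=3: {6,7,8}:2
  |U|=4: {3,6,7,8}:2  {5,6,7,8}:2
  |U|=5: {3,5,6,7,8}:4  {4,5,6,7,8}:2
  |U|=6: {3,4,5,6,7,8}:6
  |U|=7: {2,3,4,5,6,7,8}:6
  start at 0(o): 6

6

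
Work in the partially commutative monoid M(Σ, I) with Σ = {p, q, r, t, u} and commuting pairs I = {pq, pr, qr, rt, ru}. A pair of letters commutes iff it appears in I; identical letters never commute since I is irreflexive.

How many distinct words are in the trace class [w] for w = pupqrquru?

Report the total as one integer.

108

piece 0:p — minimal
piece 1:u rests on {0:p}
piece 2:p rests on {1:u}
piece 3:q rests on {1:u}
piece 4:r — minimal
piece 5:q rests on {3:q}
piece 6:u rests on {2:p, 5:q}
piece 7:r rests on {4:r}
piece 8:u rests on {6:u}
minimal pieces: {0:p, 4:r}
ways to finish when only these pieces remain (= sum over removing one remaining piece with nothing left below it):
  1 left: {7}→1  {8}→1
  2 left: {4,7}→1  {6,8}→1  {7,8}→2
  3 left: {2,6,8}→1  {4,7,8}→3  {5,6,8}→1  {6,7,8}→3
  4 left: {2,5,6,8}→2  {2,6,7,8}→4  {3,5,6,8}→1  {4,6,7,8}→6  {5,6,7,8}→4
  5 left: {2,3,5,6,8}→3  {2,4,6,7,8}→10  {2,5,6,7,8}→10  {3,5,6,7,8}→5  {4,5,6,7,8}→10
  6 left: {1,2,3,5,6,8}→3  {2,3,5,6,7,8}→18  {2,4,5,6,7,8}→30  {3,4,5,6,7,8}→15
  7 left: {0,1,2,3,5,6,8}→3  {1,2,3,5,6,7,8}→21  {2,3,4,5,6,7,8}→63
  placing 0:p first → 84 extensions
  placing 4:r first → 24 extensions
total linear extensions = 108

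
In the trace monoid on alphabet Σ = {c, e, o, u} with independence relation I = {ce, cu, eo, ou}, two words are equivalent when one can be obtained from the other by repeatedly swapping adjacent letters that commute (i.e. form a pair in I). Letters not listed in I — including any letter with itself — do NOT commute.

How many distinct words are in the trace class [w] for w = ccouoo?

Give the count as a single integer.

#0=c has no predecessor
#1=c depends on [0:c]
#2=o depends on [1:c]
#3=u has no predecessor
#4=o depends on [2:o]
#5=o depends on [4:o]
sources: [0:c, 3:u]
N(rest) = Σ N(rest − s) over sources s of rest; N(one piece) = 1:
  size 1 → [3]=1  [5]=1
  size 2 → [3,5]=2  [4,5]=1
  size 3 → [2,4,5]=1  [3,4,5]=3
  size 4 → [1,2,4,5]=1  [2,3,4,5]=4
  first=0(c) contributes 5
  first=3(u) contributes 1
|[w]| = 6

6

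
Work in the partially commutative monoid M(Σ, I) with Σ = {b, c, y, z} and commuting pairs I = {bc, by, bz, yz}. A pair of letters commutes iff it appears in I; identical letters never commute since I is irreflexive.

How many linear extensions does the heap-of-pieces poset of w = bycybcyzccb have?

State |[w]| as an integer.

330

#0=b has no predecessor
#1=y has no predecessor
#2=c depends on [1:y]
#3=y depends on [2:c]
#4=b depends on [0:b]
#5=c depends on [3:y]
#6=y depends on [5:c]
#7=z depends on [5:c]
#8=c depends on [6:y, 7:z]
#9=c depends on [8:c]
#10=b depends on [4:b]
sources: [0:b, 1:y]
N(rest) = Σ N(rest − s) over sources s of rest; N(one piece) = 1:
  size 1 → [9]=1  [10]=1
  size 2 → [4,10]=1  [8,9]=1  [9,10]=2
  size 3 → [0,4,10]=1  [4,9,10]=3  [6,8,9]=1  [7,8,9]=1  [8,9,10]=3
  size 4 → [0,4,9,10]=4  [4,8,9,10]=6  [6,7,8,9]=2  [6,8,9,10]=4  [7,8,9,10]=4
  size 5 → [0,4,8,9,10]=10  [4,6,8,9,10]=10  [4,7,8,9,10]=10  [5,6,7,8,9]=2  [6,7,8,9,10]=10
  size 6 → [0,4,6,8,9,10]=20  [0,4,7,8,9,10]=20  [3,5,6,7,8,9]=2  [4,6,7,8,9,10]=30  [5,6,7,8,9,10]=12
  size 7 → [0,4,6,7,8,9,10]=70  [2,3,5,6,7,8,9]=2  [3,5,6,7,8,9,10]=14  [4,5,6,7,8,9,10]=42
  size 8 → [0,4,5,6,7,8,9,10]=112  [1,2,3,5,6,7,8,9]=2  [2,3,5,6,7,8,9,10]=16  [3,4,5,6,7,8,9,10]=56
  size 9 → [0,3,4,5,6,7,8,9,10]=168  [1,2,3,5,6,7,8,9,10]=18  [2,3,4,5,6,7,8,9,10]=72
  first=0(b) contributes 90
  first=1(y) contributes 240
|[w]| = 330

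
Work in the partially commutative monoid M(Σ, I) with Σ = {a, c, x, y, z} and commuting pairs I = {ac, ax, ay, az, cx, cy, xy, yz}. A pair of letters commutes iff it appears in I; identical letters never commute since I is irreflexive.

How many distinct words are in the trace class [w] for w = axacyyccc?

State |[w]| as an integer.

piece 0:a — minimal
piece 1:x — minimal
piece 2:a rests on {0:a}
piece 3:c — minimal
piece 4:y — minimal
piece 5:y rests on {4:y}
piece 6:c rests on {3:c}
piece 7:c rests on {6:c}
piece 8:c rests on {7:c}
minimal pieces: {0:a, 1:x, 3:c, 4:y}
ways to finish when only these pieces remain (= sum over removing one remaining piece with nothing left below it):
  1 left: {1}→1  {2}→1  {5}→1  {8}→1
  2 left: {0,2}→1  {1,2}→2  {1,5}→2  {1,8}→2  {2,5}→2  {2,8}→2  {4,5}→1  {5,8}→2  {7,8}→1
  3 left: {0,1,2}→3  {0,2,5}→3  {0,2,8}→3  {1,2,5}→6  {1,2,8}→6  {1,4,5}→3  {1,5,8}→6  {1,7,8}→3  {2,4,5}→3  {2,5,8}→6  {2,7,8}→3  {4,5,8}→3  {5,7,8}→3  {6,7,8}→1
  4 left: {0,1,2,5}→12  {0,1,2,8}→12  {0,2,4,5}→6  {0,2,5,8}→12  {0,2,7,8}→6  {1,2,4,5}→12  {1,2,5,8}→24  {1,2,7,8}→12  {1,4,5,8}→12  {1,5,7,8}→12  {1,6,7,8}→4  {2,4,5,8}→12  {2,5,7,8}→12  {2,6,7,8}→4  {3,6,7,8}→1  {4,5,7,8}→6  {5,6,7,8}→4
  5 left: {0,1,2,4,5}→30  {0,1,2,5,8}→60  {0,1,2,7,8}→30  {0,2,4,5,8}→30  {0,2,5,7,8}→30  {0,2,6,7,8}→10  {1,2,4,5,8}→60  {1,2,5,7,8}→60  {1,2,6,7,8}→20  {1,3,6,7,8}→5  {1,4,5,7,8}→30  {1,5,6,7,8}→20  {2,3,6,7,8}→5  {2,4,5,7,8}→30  {2,5,6,7,8}→20  {3,5,6,7,8}→5  {4,5,6,7,8}→10
  6 left: {0,1,2,4,5,8}→180  {0,1,2,5,7,8}→180  {0,1,2,6,7,8}→60  {0,2,3,6,7,8}→15  {0,2,4,5,7,8}→90  {0,2,5,6,7,8}→60  {1,2,3,6,7,8}→30  {1,2,4,5,7,8}→180  {1,2,5,6,7,8}→120  {1,3,5,6,7,8}→30  {1,4,5,6,7,8}→60  {2,3,5,6,7,8}→30  {2,4,5,6,7,8}→60  {3,4,5,6,7,8}→15
  7 left: {0,1,2,3,6,7,8}→105  {0,1,2,4,5,7,8}→630  {0,1,2,5,6,7,8}→420  {0,2,3,5,6,7,8}→105  {0,2,4,5,6,7,8}→210  {1,2,3,5,6,7,8}→210  {1,2,4,5,6,7,8}→420  {1,3,4,5,6,7,8}→105  {2,3,4,5,6,7,8}→105
  placing 0:a first → 840 extensions
  placing 1:x first → 420 extensions
  placing 3:c first → 1680 extensions
  placing 4:y first → 840 extensions
total linear extensions = 3780

3780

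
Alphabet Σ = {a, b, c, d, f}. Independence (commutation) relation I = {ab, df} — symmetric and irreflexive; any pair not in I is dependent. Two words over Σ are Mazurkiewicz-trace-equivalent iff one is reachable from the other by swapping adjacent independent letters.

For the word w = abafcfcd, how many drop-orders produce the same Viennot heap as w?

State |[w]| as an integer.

#0=a has no predecessor
#1=b has no predecessor
#2=a depends on [0:a]
#3=f depends on [1:b, 2:a]
#4=c depends on [3:f]
#5=f depends on [4:c]
#6=c depends on [5:f]
#7=d depends on [6:c]
sources: [0:a, 1:b]
N(rest) = Σ N(rest − s) over sources s of rest; N(one piece) = 1:
  size 1 → [7]=1
  size 2 → [6,7]=1
  size 3 → [5,6,7]=1
  size 4 → [4,5,6,7]=1
  size 5 → [3,4,5,6,7]=1
  size 6 → [1,3,4,5,6,7]=1  [2,3,4,5,6,7]=1
  first=0(a) contributes 2
  first=1(b) contributes 1
|[w]| = 3

3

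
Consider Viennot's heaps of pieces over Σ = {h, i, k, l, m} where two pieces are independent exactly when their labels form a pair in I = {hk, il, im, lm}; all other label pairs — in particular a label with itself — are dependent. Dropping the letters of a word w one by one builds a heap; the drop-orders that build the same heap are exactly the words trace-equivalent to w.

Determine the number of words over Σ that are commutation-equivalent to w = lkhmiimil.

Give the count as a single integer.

120

drop 0:l onto floor
drop 1:k onto {0:l}
drop 2:h onto {0:l}
drop 3:m onto {1:k, 2:h}
drop 4:i onto {1:k, 2:h}
drop 5:i onto {4:i}
drop 6:m onto {3:m}
drop 7:i onto {5:i}
drop 8:l onto {1:k, 2:h}
ground layer = {0:l}
drop-orders for the pieces not yet dropped (sum over which currently-grounded one goes next):
  1 to go: {6} 1  {7} 1  {8} 1
  2 to go: {3,6} 1  {5,7} 1  {6,7} 2  {6,8} 2  {7,8} 2
  3 to go: {3,6,7} 3  {3,6,8} 3  {4,5,7} 1  {5,6,7} 3  {5,7,8} 3  {6,7,8} 6
  4 to go: {3,5,6,7} 6  {3,6,7,8} 12  {4,5,6,7} 4  {4,5,7,8} 4  {5,6,7,8} 12
  5 to go: {3,4,5,6,7} 10  {3,5,6,7,8} 30  {4,5,6,7,8} 20
  6 to go: {3,4,5,6,7,8} 60
  7 to go: {1,3,4,5,6,7,8} 60  {2,3,4,5,6,7,8} 60
  if 0:l drops first: 120 orders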